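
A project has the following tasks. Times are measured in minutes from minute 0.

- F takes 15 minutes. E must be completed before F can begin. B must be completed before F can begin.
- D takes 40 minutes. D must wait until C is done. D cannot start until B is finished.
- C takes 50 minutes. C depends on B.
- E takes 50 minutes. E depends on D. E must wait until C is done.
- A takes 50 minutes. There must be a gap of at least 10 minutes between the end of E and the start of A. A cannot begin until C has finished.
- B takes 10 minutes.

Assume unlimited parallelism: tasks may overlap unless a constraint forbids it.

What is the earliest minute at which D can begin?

60

B can start immediately at minute 0; it finishes at minute 10.
C waits on B (finishes minute 10), so it starts at minute 10 and finishes at 10 + 50 = minute 60.
D waits on C (finishes minute 60); B (finishes minute 10). The latest of these is minute 60, which is the earliest D can start.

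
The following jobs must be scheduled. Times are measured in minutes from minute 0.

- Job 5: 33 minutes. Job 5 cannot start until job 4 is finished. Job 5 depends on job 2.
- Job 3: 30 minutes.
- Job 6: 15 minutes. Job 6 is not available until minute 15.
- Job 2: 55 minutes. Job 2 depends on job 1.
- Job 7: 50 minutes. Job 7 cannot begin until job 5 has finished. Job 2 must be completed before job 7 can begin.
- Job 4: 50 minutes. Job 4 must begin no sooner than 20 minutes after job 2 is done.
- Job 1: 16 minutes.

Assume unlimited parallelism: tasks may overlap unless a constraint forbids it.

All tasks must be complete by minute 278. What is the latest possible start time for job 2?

70

Job 7 has no dependents, so it just needs to finish by minute 278. Starting by 278 − 50 = minute 228 achieves that.
Job 5 has to be done before job 7 (must start by minute 228). That means finishing by minute 228, i.e. starting by 228 − 33 = minute 195.
Job 4 must finish before job 5 (must start by minute 195). With a 50-minute duration, job 4 must start by 195 − 50 = minute 145.
Job 2 has several dependents: job 4 (must start by minute 145, minus 20-minute gap → minute 125); job 5 (must start by minute 195); job 7 (must start by minute 228). The earliest of those limits is minute 125, so job 2 must start by 125 − 55 = minute 70.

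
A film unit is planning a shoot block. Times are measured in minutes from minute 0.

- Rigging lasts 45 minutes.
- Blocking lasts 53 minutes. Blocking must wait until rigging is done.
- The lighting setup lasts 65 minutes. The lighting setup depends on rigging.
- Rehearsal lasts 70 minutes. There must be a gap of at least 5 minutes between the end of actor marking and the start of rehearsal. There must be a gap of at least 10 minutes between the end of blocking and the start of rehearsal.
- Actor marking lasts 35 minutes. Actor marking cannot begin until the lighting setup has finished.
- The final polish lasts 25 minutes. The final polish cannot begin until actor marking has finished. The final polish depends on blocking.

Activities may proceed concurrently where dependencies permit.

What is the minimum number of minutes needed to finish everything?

Nothing blocks rigging, so it runs from minute 0 to minute 45.
Blocking waits on rigging (finishes minute 45), so it starts at minute 45 and finishes at 45 + 53 = minute 98.
The lighting setup waits on rigging (finishes minute 45), so it starts at minute 45 and finishes at 45 + 65 = minute 110.
Actor marking cannot begin until the lighting setup (finishes minute 110). It runs from minute 110 to 110 + 35 = minute 145.
For the final polish: actor marking (finishes minute 145); blocking (finishes minute 98). Taking the maximum gives a start of minute 145, and it finishes at 145 + 25 = minute 170.
Rehearsal has to wait for actor marking (finishes minute 145, plus 5-minute gap → minute 150); blocking (finishes minute 98, plus 10-minute gap → minute 108). The latest of these is minute 150, so rehearsal runs minute 150 to 150 + 70 = minute 220.
All tasks are finished once the last one completes. Finish times: Rigging at 45, The lighting setup at 110, Blocking at 98, Actor marking at 145, Rehearsal at 220, The final polish at 170. The latest is minute 220.

220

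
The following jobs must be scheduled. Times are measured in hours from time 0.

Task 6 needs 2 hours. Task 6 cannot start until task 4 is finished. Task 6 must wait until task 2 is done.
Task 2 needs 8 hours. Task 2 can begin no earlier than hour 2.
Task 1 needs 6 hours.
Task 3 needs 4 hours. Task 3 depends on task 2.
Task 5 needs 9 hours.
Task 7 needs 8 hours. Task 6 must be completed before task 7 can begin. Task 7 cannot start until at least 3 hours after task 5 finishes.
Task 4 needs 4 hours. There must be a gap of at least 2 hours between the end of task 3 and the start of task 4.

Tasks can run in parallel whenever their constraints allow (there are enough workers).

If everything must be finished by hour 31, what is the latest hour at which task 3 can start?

Task 7 must finish by hour 31; it takes 8 hours, so it must start by 31 − 8 = hour 23.
Since task 7 (must start by hour 23) depends on it, task 6 must finish by hour 23. Backing off its 2-hour duration gives a latest start of hour 21.
Task 4 feeds into task 6 (must start by hour 21); so task 4 must finish by hour 21 and therefore start by hour 17.
Since task 4 (must start by hour 17, minus 2-hour gap → hour 15) depends on it, task 3 must finish by hour 15. Backing off its 4-hour duration gives a latest start of hour 11.

11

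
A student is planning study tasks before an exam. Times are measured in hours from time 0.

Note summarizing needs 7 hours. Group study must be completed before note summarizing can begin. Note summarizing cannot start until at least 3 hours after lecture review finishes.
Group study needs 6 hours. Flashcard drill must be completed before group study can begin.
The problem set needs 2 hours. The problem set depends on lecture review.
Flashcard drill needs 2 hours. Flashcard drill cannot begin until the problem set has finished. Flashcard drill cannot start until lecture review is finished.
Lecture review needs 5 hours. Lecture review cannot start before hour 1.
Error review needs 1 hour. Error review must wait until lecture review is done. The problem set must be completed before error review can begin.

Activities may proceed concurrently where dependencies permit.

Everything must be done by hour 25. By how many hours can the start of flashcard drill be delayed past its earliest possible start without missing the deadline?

After its own release at hour 1, lecture review can start at hour 1 and finishes at hour 6.
The problem set cannot begin until lecture review (finishes hour 6). It runs from hour 6 to 6 + 2 = hour 8.
Flashcard drill cannot start until the problem set (finishes hour 8); lecture review (finishes hour 6). The controlling bound is hour 8, so flashcard drill finishes at 8 + 2 = hour 10.

Working backward from the deadline:
Nothing follows note summarizing; the deadline of hour 25 is its only limit. It must start by 25 − 7 = hour 18.
Since note summarizing (must start by hour 18) depends on it, group study must finish by hour 18. Backing off its 6-hour duration gives a latest start of hour 12.
Flashcard drill has to be done before group study (must start by hour 12). That means finishing by hour 12, i.e. starting by 12 − 2 = hour 10.
So flashcard drill can start as early as hour 8 and as late as hour 10, giving 10 − 8 = 2 hours of slack.

2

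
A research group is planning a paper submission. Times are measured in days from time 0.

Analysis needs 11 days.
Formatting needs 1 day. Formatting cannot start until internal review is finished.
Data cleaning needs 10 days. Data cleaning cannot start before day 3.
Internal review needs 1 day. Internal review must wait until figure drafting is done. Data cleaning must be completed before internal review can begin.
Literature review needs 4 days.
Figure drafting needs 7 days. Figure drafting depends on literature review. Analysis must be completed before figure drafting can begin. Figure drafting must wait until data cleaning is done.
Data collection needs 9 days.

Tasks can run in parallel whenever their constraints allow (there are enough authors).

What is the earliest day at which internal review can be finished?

21

Analysis has no prerequisites, so it starts at day 0 and finishes at day 11.
Data cleaning waits on its own release at day 3, so it starts at day 3 and finishes at 3 + 10 = day 13.
Literature review can start immediately at day 0; it finishes at day 4.
For figure drafting: literature review (finishes day 4); analysis (finishes day 11); data cleaning (finishes day 13). Taking the maximum gives a start of day 13, and it finishes at 13 + 7 = day 20.
Internal review needs all of figure drafting (finishes day 20); data cleaning (finishes day 13). That puts its earliest start at day 20; it finishes at 20 + 1 = day 21.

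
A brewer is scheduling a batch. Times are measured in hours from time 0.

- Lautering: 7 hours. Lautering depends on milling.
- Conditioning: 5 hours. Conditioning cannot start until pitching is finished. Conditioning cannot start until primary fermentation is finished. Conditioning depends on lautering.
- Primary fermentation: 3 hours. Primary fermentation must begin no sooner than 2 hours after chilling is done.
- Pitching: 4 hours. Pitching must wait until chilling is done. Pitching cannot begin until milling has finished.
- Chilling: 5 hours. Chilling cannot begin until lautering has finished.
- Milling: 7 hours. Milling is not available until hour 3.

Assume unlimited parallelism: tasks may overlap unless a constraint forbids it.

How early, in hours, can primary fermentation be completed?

27

After its own release at hour 3, milling can start at hour 3 and finishes at hour 10.
Lautering cannot begin until milling (finishes hour 10). It runs from hour 10 to 10 + 7 = hour 17.
After lautering (finishes hour 17), chilling can start at hour 17 and finishes at hour 22.
After chilling (finishes hour 22, plus 2-hour gap → hour 24), primary fermentation can start at hour 24 and finishes at hour 27.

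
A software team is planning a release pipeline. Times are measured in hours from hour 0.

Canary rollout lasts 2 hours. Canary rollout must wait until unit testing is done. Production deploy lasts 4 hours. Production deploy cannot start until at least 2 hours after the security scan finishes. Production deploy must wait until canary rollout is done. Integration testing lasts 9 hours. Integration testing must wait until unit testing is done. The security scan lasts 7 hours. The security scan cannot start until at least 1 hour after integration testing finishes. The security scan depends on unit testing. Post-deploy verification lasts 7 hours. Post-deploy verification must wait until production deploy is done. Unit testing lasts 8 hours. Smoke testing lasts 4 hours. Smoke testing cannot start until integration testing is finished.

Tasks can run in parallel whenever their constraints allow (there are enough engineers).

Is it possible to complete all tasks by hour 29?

Nothing blocks unit testing, so it runs from hour 0 to hour 8.
Canary rollout cannot begin until unit testing (finishes hour 8). It runs from hour 8 to 8 + 2 = hour 10.
Integration testing waits on unit testing (finishes hour 8), so it starts at hour 8 and finishes at 8 + 9 = hour 17.
Smoke testing waits on integration testing (finishes hour 17), so it starts at hour 17 and finishes at 17 + 4 = hour 21.
The security scan needs all of integration testing (finishes hour 17, plus 1-hour gap → hour 18); unit testing (finishes hour 8). That puts its earliest start at hour 18; it finishes at 18 + 7 = hour 25.
Production deploy has to wait for the security scan (finishes hour 25, plus 2-hour gap → hour 27); canary rollout (finishes hour 10). The latest of these is hour 27, so production deploy runs hour 27 to 27 + 4 = hour 31.
Post-deploy verification waits on production deploy (finishes hour 31), so it starts at hour 31 and finishes at 31 + 7 = hour 38.
The earliest everything can be done is hour 38, which is after the deadline of 29, so it is not possible.

No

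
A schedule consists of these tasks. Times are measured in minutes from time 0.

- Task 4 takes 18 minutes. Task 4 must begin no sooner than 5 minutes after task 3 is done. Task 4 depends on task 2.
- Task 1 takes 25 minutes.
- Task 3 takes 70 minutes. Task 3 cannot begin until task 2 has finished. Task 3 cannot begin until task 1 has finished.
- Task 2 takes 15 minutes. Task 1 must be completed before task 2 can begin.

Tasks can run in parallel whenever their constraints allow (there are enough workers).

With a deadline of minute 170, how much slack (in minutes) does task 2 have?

Nothing blocks task 1, so it runs from minute 0 to minute 25.
After task 1 (finishes minute 25), task 2 can start at minute 25 and finishes at minute 40.

Working backward from the deadline:
To finish by minute 170, task 4 (duration 18) must start no later than minute 152.
Task 3 has to be done before task 4 (must start by minute 152, minus 5-minute gap → minute 147). That means finishing by minute 147, i.e. starting by 147 − 70 = minute 77.
Task 2 feeds task 3 (must start by minute 77); task 4 (must start by minute 152). Taking the minimum, task 2 must finish by minute 77 and start by 77 − 15 = minute 62.
So task 2 can start as early as minute 25 and as late as minute 62, giving 62 − 25 = 37 minutes of slack.

37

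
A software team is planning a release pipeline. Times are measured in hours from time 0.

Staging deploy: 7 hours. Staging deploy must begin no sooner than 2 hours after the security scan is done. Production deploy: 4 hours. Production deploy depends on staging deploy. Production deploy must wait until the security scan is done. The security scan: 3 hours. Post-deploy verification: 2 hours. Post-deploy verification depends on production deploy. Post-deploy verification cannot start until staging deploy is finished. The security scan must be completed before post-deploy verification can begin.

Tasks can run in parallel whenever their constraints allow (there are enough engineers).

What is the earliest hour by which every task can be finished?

18

The security scan has no prerequisites, so it starts at hour 0 and finishes at hour 3.
Staging deploy cannot begin until the security scan (finishes hour 3, plus 2-hour gap → hour 5). It runs from hour 5 to 5 + 7 = hour 12.
For production deploy: staging deploy (finishes hour 12); the security scan (finishes hour 3). Taking the maximum gives a start of hour 12, and it finishes at 12 + 4 = hour 16.
Post-deploy verification cannot start until production deploy (finishes hour 16); staging deploy (finishes hour 12); the security scan (finishes hour 3). The controlling bound is hour 16, so post-deploy verification finishes at 16 + 2 = hour 18.
All tasks are finished once the last one completes. Finish times: The security scan at 3, Staging deploy at 12, Production deploy at 16, Post-deploy verification at 18. The latest is hour 18.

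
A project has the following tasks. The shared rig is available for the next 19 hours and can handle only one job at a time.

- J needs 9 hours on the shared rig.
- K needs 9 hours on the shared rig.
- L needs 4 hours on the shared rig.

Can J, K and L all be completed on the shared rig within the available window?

Running back to back, the jobs need 9 + 9 + 4 = 22 hours on the shared rig.
Since 22 > 19, they cannot all fit.

No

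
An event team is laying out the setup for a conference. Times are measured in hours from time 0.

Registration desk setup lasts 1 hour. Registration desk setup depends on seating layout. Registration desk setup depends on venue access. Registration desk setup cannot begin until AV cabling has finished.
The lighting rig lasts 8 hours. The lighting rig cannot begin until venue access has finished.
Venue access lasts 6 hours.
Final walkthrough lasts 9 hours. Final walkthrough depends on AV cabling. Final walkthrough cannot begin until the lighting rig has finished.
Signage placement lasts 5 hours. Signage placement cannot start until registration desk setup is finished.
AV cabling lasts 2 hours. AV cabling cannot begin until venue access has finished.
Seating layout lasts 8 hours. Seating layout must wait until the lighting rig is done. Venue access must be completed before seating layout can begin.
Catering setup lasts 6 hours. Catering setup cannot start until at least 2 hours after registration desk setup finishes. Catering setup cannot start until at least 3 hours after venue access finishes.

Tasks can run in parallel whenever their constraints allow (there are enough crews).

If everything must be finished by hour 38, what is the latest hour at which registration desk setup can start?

To finish by hour 38, signage placement (duration 5) must start no later than hour 33.
Catering setup must finish by hour 38; it takes 6 hours, so it must start by 38 − 6 = hour 32.
Registration desk setup must finish in time for signage placement (must start by hour 33); catering setup (must start by hour 32, minus 2-hour gap → hour 30). The tightest is hour 30, so registration desk setup must start by 30 − 1 = hour 29.

29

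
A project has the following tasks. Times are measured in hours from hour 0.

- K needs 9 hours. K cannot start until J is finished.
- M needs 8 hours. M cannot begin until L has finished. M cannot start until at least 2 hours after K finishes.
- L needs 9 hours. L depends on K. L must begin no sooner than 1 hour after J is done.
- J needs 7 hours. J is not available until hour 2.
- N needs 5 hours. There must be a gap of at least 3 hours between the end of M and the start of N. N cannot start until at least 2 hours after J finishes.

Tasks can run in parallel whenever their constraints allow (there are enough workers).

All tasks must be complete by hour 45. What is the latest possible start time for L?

20

Nothing follows N; the deadline of hour 45 is its only limit. It must start by 45 − 5 = hour 40.
M must finish before N (must start by hour 40, minus 3-hour gap → hour 37). With an 8-hour duration, M must start by 37 − 8 = hour 29.
L feeds into M (must start by hour 29); so L must finish by hour 29 and therefore start by hour 20.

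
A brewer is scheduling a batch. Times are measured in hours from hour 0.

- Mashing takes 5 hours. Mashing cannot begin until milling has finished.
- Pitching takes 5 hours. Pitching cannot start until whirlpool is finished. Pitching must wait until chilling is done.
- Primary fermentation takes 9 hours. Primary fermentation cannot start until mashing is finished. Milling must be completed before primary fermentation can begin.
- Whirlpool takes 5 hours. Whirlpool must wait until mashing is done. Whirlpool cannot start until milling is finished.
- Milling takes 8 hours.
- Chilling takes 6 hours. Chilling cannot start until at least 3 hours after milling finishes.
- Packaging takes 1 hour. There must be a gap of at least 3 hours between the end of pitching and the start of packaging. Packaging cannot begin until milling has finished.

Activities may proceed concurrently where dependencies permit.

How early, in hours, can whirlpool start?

Nothing blocks milling, so it runs from hour 0 to hour 8.
Mashing waits on milling (finishes hour 8), so it starts at hour 8 and finishes at 8 + 5 = hour 13.
Whirlpool waits on mashing (finishes hour 13); milling (finishes hour 8). The latest of these is hour 13, which is the earliest whirlpool can start.

13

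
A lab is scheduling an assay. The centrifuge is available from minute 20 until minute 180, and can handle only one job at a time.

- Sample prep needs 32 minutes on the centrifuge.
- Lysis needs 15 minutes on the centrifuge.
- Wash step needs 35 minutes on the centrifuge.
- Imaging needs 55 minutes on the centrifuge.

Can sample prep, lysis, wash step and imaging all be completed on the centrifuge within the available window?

Yes

The centrifuge window is 180 − 20 = 160 minutes.
Running back to back, the jobs need 32 + 15 + 35 + 55 = 137 minutes on the centrifuge.
Since 137 ≤ 160, they fit within the window.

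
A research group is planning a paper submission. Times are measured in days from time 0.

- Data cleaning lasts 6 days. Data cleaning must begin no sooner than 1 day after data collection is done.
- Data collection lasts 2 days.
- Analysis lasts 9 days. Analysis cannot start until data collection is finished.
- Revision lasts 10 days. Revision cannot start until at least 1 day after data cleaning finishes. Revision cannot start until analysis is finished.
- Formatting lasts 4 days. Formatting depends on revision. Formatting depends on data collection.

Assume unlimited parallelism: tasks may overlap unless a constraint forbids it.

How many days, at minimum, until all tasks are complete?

Nothing blocks data collection, so it runs from day 0 to day 2.
Analysis cannot begin until data collection (finishes day 2). It runs from day 2 to 2 + 9 = day 11.
After data collection (finishes day 2, plus 1-day gap → day 3), data cleaning can start at day 3 and finishes at day 9.
Revision has to wait for data cleaning (finishes day 9, plus 1-day gap → day 10); analysis (finishes day 11). The latest of these is day 11, so revision runs day 11 to 11 + 10 = day 21.
Formatting needs all of revision (finishes day 21); data collection (finishes day 2). That puts its earliest start at day 21; it finishes at 21 + 4 = day 25.
All tasks are finished once the last one completes. Finish times: Data collection at 2, Data cleaning at 9, Analysis at 11, Revision at 21, Formatting at 25. The latest is day 25.

25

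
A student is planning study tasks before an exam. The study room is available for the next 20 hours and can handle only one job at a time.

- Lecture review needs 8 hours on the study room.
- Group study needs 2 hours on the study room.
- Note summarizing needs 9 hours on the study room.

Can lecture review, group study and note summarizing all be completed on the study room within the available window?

Yes

Running back to back, the jobs need 8 + 2 + 9 = 19 hours on the study room.
Since 19 ≤ 20, they fit within the window.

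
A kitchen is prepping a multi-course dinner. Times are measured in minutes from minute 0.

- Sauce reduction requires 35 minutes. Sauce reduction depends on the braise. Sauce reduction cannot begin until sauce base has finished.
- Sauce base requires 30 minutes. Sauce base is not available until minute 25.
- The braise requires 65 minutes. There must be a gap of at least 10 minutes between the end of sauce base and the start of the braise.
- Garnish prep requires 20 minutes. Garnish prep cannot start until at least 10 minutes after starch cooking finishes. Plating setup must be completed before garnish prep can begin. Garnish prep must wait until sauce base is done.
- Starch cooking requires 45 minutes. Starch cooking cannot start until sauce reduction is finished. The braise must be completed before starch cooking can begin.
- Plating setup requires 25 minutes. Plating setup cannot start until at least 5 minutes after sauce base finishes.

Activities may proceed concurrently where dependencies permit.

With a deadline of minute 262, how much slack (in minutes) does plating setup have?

After its own release at minute 25, sauce base can start at minute 25 and finishes at minute 55.
Plating setup cannot begin until sauce base (finishes minute 55, plus 5-minute gap → minute 60). It runs from minute 60 to 60 + 25 = minute 85.

Working backward from the deadline:
Nothing follows garnish prep; the deadline of minute 262 is its only limit. It must start by 262 − 20 = minute 242.
Plating setup must finish before garnish prep (must start by minute 242). With a 25-minute duration, plating setup must start by 242 − 25 = minute 217.
So plating setup can start as early as minute 60 and as late as minute 217, giving 217 − 60 = 157 minutes of slack.

157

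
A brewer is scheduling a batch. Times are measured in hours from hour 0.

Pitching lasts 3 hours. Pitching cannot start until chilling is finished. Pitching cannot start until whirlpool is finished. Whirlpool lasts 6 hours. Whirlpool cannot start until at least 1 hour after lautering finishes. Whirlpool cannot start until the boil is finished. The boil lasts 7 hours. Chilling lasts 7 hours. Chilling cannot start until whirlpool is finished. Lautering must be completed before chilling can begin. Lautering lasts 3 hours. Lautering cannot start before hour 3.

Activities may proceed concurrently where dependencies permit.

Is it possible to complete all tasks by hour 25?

Yes

Nothing blocks the boil, so it runs from hour 0 to hour 7.
Lautering cannot begin until its own release at hour 3. It runs from hour 3 to 3 + 3 = hour 6.
For whirlpool: lautering (finishes hour 6, plus 1-hour gap → hour 7); the boil (finishes hour 7). Taking the maximum gives a start of hour 7, and it finishes at 7 + 6 = hour 13.
Chilling needs all of whirlpool (finishes hour 13); lautering (finishes hour 6). That puts its earliest start at hour 13; it finishes at 13 + 7 = hour 20.
Pitching has to wait for chilling (finishes hour 20); whirlpool (finishes hour 13). The latest of these is hour 20, so pitching runs hour 20 to 20 + 3 = hour 23.
Every task is finished by hour 23, which is no later than the deadline of 25, so the schedule is feasible.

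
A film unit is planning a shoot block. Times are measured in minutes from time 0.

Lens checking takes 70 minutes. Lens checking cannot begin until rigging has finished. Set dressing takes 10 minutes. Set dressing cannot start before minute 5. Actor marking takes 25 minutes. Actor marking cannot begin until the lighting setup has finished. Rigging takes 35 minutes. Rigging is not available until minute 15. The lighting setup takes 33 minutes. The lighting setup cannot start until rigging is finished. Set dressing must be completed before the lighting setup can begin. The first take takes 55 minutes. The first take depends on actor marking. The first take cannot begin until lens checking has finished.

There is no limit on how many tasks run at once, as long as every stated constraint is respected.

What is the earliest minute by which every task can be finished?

175

Set dressing cannot begin until its own release at minute 5. It runs from minute 5 to 5 + 10 = minute 15.
Rigging waits on its own release at minute 15, so it starts at minute 15 and finishes at 15 + 35 = minute 50.
After rigging (finishes minute 50), lens checking can start at minute 50 and finishes at minute 120.
For the lighting setup: rigging (finishes minute 50); set dressing (finishes minute 15). Taking the maximum gives a start of minute 50, and it finishes at 50 + 33 = minute 83.
After the lighting setup (finishes minute 83), actor marking can start at minute 83 and finishes at minute 108.
The first take cannot start until actor marking (finishes minute 108); lens checking (finishes minute 120). The controlling bound is minute 120, so the first take finishes at 120 + 55 = minute 175.
All tasks are finished once the last one completes. Finish times: Rigging at 50, Set dressing at 15, The lighting setup at 83, Lens checking at 120, Actor marking at 108, The first take at 175. The latest is minute 175.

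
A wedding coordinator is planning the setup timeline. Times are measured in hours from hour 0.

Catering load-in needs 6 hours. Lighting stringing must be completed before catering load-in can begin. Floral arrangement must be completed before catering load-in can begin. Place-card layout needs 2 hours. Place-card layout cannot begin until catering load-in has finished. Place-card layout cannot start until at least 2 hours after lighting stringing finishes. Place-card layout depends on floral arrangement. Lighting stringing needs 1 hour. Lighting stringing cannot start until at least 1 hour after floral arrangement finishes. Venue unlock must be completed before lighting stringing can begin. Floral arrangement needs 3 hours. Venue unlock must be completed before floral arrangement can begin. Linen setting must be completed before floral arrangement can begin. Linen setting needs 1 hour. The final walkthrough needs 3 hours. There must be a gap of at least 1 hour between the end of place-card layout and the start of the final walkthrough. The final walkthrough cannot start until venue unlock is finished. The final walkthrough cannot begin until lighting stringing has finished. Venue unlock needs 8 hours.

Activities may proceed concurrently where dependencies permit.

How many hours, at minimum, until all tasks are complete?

Linen setting has no prerequisites, so it starts at hour 0 and finishes at hour 1.
Venue unlock has no prerequisites, so it starts at hour 0 and finishes at hour 8.
Floral arrangement cannot start until venue unlock (finishes hour 8); linen setting (finishes hour 1). The controlling bound is hour 8, so floral arrangement finishes at 8 + 3 = hour 11.
Lighting stringing has to wait for floral arrangement (finishes hour 11, plus 1-hour gap → hour 12); venue unlock (finishes hour 8). The latest of these is hour 12, so lighting stringing runs hour 12 to 12 + 1 = hour 13.
Catering load-in cannot start until lighting stringing (finishes hour 13); floral arrangement (finishes hour 11). The controlling bound is hour 13, so catering load-in finishes at 13 + 6 = hour 19.
Place-card layout has to wait for catering load-in (finishes hour 19); lighting stringing (finishes hour 13, plus 2-hour gap → hour 15); floral arrangement (finishes hour 11). The latest of these is hour 19, so place-card layout runs hour 19 to 19 + 2 = hour 21.
The final walkthrough cannot start until place-card layout (finishes hour 21, plus 1-hour gap → hour 22); venue unlock (finishes hour 8); lighting stringing (finishes hour 13). The controlling bound is hour 22, so the final walkthrough finishes at 22 + 3 = hour 25.
All tasks are finished once the last one completes. Finish times: Venue unlock at 8, Linen setting at 1, Floral arrangement at 11, Lighting stringing at 13, Catering load-in at 19, Place-card layout at 21, The final walkthrough at 25. The latest is hour 25.

25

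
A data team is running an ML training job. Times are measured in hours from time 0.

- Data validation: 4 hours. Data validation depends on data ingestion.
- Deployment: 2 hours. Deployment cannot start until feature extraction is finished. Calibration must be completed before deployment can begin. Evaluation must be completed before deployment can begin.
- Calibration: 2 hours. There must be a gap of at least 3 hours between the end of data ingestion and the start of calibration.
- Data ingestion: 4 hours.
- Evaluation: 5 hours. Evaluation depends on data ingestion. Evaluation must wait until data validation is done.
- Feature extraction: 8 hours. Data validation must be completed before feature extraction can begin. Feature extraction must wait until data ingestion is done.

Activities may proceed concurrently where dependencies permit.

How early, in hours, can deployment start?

Data ingestion can start immediately at hour 0; it finishes at hour 4.
Calibration waits on data ingestion (finishes hour 4, plus 3-hour gap → hour 7), so it starts at hour 7 and finishes at 7 + 2 = hour 9.
Data validation cannot begin until data ingestion (finishes hour 4). It runs from hour 4 to 4 + 4 = hour 8.
Evaluation cannot start until data ingestion (finishes hour 4); data validation (finishes hour 8). The controlling bound is hour 8, so evaluation finishes at 8 + 5 = hour 13.
Feature extraction has to wait for data validation (finishes hour 8); data ingestion (finishes hour 4). The latest of these is hour 8, so feature extraction runs hour 8 to 8 + 8 = hour 16.
Deployment waits on feature extraction (finishes hour 16); calibration (finishes hour 9); evaluation (finishes hour 13). The latest of these is hour 16, which is the earliest deployment can start.

16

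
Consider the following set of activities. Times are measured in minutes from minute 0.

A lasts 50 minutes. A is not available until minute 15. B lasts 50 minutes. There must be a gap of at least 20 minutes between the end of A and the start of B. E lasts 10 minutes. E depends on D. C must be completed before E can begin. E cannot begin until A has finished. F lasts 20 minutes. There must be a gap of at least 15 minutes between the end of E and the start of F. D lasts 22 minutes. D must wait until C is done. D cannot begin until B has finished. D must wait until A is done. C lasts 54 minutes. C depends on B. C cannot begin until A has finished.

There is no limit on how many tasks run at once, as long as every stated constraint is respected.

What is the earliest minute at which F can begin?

A cannot begin until its own release at minute 15. It runs from minute 15 to 15 + 50 = minute 65.
B cannot begin until A (finishes minute 65, plus 20-minute gap → minute 85). It runs from minute 85 to 85 + 50 = minute 135.
C has to wait for B (finishes minute 135); A (finishes minute 65). The latest of these is minute 135, so C runs minute 135 to 135 + 54 = minute 189.
D cannot start until C (finishes minute 189); B (finishes minute 135); A (finishes minute 65). The controlling bound is minute 189, so D finishes at 189 + 22 = minute 211.
E cannot start until D (finishes minute 211); C (finishes minute 189); A (finishes minute 65). The controlling bound is minute 211, so E finishes at 211 + 10 = minute 221.
F waits on E (finishes minute 221, plus 15-minute gap → minute 236), so the earliest it can start is minute 236.

236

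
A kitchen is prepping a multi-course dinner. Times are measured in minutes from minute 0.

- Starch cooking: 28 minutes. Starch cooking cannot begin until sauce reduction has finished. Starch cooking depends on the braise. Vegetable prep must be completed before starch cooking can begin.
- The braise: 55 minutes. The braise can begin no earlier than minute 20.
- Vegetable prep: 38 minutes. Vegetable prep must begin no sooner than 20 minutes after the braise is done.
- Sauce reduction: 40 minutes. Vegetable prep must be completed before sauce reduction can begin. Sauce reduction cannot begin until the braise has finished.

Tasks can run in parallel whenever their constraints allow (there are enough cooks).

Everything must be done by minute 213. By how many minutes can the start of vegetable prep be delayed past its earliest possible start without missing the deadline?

12

After its own release at minute 20, the braise can start at minute 20 and finishes at minute 75.
After the braise (finishes minute 75, plus 20-minute gap → minute 95), vegetable prep can start at minute 95 and finishes at minute 133.

Working backward from the deadline:
Nothing follows starch cooking; the deadline of minute 213 is its only limit. It must start by 213 − 28 = minute 185.
Sauce reduction has to be done before starch cooking (must start by minute 185). That means finishing by minute 185, i.e. starting by 185 − 40 = minute 145.
Vegetable prep feeds sauce reduction (must start by minute 145); starch cooking (must start by minute 185). Taking the minimum, vegetable prep must finish by minute 145 and start by 145 − 38 = minute 107.
So vegetable prep can start as early as minute 95 and as late as minute 107, giving 107 − 95 = 12 minutes of slack.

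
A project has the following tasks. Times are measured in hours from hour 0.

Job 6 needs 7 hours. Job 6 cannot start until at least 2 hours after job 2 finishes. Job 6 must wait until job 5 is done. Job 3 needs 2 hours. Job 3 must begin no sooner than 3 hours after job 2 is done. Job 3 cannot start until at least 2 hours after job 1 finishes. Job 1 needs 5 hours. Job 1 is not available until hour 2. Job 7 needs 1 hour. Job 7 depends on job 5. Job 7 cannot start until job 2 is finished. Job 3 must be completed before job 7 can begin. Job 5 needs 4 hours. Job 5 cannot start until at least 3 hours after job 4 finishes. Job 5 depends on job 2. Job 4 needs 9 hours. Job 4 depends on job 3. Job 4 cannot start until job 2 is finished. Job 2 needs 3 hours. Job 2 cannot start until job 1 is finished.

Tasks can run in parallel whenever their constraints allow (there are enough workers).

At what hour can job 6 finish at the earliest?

Job 1 waits on its own release at hour 2, so it starts at hour 2 and finishes at 2 + 5 = hour 7.
Job 2 cannot begin until job 1 (finishes hour 7). It runs from hour 7 to 7 + 3 = hour 10.
Job 3 has to wait for job 2 (finishes hour 10, plus 3-hour gap → hour 13); job 1 (finishes hour 7, plus 2-hour gap → hour 9). The latest of these is hour 13, so job 3 runs hour 13 to 13 + 2 = hour 15.
Job 4 needs all of job 3 (finishes hour 15); job 2 (finishes hour 10). That puts its earliest start at hour 15; it finishes at 15 + 9 = hour 24.
Job 5 has to wait for job 4 (finishes hour 24, plus 3-hour gap → hour 27); job 2 (finishes hour 10). The latest of these is hour 27, so job 5 runs hour 27 to 27 + 4 = hour 31.
For job 6: job 2 (finishes hour 10, plus 2-hour gap → hour 12); job 5 (finishes hour 31). Taking the maximum gives a start of hour 31, and it finishes at 31 + 7 = hour 38.

38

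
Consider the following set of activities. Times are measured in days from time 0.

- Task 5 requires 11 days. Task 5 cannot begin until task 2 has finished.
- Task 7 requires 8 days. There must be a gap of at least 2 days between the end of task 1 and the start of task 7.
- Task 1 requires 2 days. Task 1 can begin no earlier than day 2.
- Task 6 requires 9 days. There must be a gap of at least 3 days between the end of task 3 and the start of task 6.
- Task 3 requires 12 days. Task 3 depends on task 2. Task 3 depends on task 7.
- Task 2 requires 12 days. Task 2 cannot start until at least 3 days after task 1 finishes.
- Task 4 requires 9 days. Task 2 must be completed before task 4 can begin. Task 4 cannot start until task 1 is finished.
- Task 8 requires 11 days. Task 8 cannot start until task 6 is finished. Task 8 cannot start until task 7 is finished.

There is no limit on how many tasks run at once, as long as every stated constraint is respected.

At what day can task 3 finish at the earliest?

31

Task 1 cannot begin until its own release at day 2. It runs from day 2 to 2 + 2 = day 4.
Task 7 waits on task 1 (finishes day 4, plus 2-day gap → day 6), so it starts at day 6 and finishes at 6 + 8 = day 14.
Task 2 waits on task 1 (finishes day 4, plus 3-day gap → day 7), so it starts at day 7 and finishes at 7 + 12 = day 19.
Task 3 has to wait for task 2 (finishes day 19); task 7 (finishes day 14). The latest of these is day 19, so task 3 runs day 19 to 19 + 12 = day 31.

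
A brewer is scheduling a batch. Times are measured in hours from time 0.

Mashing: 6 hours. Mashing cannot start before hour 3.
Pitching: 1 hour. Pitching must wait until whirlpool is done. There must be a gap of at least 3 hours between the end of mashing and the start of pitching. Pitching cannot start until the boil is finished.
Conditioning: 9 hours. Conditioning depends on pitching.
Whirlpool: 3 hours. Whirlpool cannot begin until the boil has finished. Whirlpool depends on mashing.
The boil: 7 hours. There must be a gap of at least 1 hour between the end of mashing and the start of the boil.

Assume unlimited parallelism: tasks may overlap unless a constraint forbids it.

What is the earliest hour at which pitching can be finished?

21

Mashing cannot begin until its own release at hour 3. It runs from hour 3 to 3 + 6 = hour 9.
The boil cannot begin until mashing (finishes hour 9, plus 1-hour gap → hour 10). It runs from hour 10 to 10 + 7 = hour 17.
Whirlpool cannot start until the boil (finishes hour 17); mashing (finishes hour 9). The controlling bound is hour 17, so whirlpool finishes at 17 + 3 = hour 20.
Pitching cannot start until whirlpool (finishes hour 20); mashing (finishes hour 9, plus 3-hour gap → hour 12); the boil (finishes hour 17). The controlling bound is hour 20, so pitching finishes at 20 + 1 = hour 21.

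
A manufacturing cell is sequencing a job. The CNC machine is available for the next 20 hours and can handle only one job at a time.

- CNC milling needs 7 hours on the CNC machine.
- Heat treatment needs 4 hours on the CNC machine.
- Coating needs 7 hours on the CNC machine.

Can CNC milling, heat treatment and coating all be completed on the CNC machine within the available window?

Running back to back, the jobs need 7 + 4 + 7 = 18 hours on the CNC machine.
Since 18 ≤ 20, they fit within the window.

Yes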